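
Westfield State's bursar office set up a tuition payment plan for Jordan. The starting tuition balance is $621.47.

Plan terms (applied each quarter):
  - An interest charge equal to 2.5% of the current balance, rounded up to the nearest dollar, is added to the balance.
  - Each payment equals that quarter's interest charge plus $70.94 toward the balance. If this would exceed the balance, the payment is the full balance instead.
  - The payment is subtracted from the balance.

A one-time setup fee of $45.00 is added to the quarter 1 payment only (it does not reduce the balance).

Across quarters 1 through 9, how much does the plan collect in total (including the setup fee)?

$746.47

Quarter 1: $621.47 +$16.00 interest = $637.47; pay $86.94 (+ $45.00 fee) → $550.53
Quarter 2: $550.53 +$14.00 interest = $564.53; pay $84.94 → $479.59
Quarter 3: $479.59 +$12.00 interest = $491.59; pay $82.94 → $408.65
Quarter 4: $408.65 +$11.00 interest = $419.65; pay $81.94 → $337.71
Quarter 5: $337.71 +$9.00 interest = $346.71; pay $79.94 → $266.77
Quarter 6: $266.77 +$7.00 interest = $273.77; pay $77.94 → $195.83
Quarter 7: $195.83 +$5.00 interest = $200.83; pay $75.94 → $124.89
Quarter 8: $124.89 +$4.00 interest = $128.89; pay $74.94 → $53.95
Quarter 9: $53.95 +$2.00 interest = $55.95; pay $55.95 → $0.00
Total paid: $746.47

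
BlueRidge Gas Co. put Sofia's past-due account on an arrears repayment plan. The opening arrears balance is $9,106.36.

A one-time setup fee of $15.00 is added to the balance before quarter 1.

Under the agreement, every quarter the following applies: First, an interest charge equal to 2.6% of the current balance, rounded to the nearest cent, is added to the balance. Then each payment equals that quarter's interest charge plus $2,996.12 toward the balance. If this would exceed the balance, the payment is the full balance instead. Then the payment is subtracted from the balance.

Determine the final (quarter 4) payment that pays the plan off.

# | Opening | Interest | Payment | End bal
1 | $9,121.36 | $237.16 | $3,233.28 | $6,125.24
2 | $6,125.24 | $159.26 | $3,155.38 | $3,129.12
3 | $3,129.12 | $81.36 | $3,077.48 | $133.00
4 | $133.00 | $3.46 | $136.46 | $0.00

$136.46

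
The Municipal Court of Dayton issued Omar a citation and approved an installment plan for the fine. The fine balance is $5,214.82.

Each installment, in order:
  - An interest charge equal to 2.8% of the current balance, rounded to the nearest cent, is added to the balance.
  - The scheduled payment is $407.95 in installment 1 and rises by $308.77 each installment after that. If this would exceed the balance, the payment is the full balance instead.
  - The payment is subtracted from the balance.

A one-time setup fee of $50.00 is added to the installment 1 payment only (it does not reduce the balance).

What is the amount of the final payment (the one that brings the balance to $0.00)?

$672.66

Installment 1: $5,214.82 +$146.01 interest = $5,360.83; pay $407.95 (+ $50.00 fee) → $4,952.88
Installment 2: $4,952.88 +$138.68 interest = $5,091.56; pay $716.72 → $4,374.84
Installment 3: $4,374.84 +$122.50 interest = $4,497.34; pay $1,025.49 → $3,471.85
Installment 4: $3,471.85 +$97.21 interest = $3,569.06; pay $1,334.26 → $2,234.80
Installment 5: $2,234.80 +$62.57 interest = $2,297.37; pay $1,643.03 → $654.34
Installment 6: $654.34 +$18.32 interest = $672.66; pay $672.66 → $0.00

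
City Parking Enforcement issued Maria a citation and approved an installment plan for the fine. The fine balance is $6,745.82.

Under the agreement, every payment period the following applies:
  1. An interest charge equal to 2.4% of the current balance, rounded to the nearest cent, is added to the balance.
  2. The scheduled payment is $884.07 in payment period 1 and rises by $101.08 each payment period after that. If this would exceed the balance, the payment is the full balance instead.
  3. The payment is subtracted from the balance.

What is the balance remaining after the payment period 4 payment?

$3,135.23

Payment period 1: $6,745.82 +$161.90 interest = $6,907.72; pay $884.07 → $6,023.65
Payment period 2: $6,023.65 +$144.57 interest = $6,168.22; pay $985.15 → $5,183.07
Payment period 3: $5,183.07 +$124.39 interest = $5,307.46; pay $1,086.23 → $4,221.23
Payment period 4: $4,221.23 +$101.31 interest = $4,322.54; pay $1,187.31 → $3,135.23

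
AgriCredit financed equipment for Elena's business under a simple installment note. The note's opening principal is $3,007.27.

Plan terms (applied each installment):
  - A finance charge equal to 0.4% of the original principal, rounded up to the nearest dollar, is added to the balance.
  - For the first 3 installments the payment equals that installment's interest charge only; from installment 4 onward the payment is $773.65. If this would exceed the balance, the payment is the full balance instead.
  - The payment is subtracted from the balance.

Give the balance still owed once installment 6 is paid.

$725.32

Installment 1: opening $3,007.27; interest $13.00 → $3,020.27; payment $13.00; balance $3,007.27
Installment 2: opening $3,007.27; interest $13.00 → $3,020.27; payment $13.00; balance $3,007.27
Installment 3: opening $3,007.27; interest $13.00 → $3,020.27; payment $13.00; balance $3,007.27
Installment 4: opening $3,007.27; interest $13.00 → $3,020.27; payment $773.65; balance $2,246.62
Installment 5: opening $2,246.62; interest $13.00 → $2,259.62; payment $773.65; balance $1,485.97
Installment 6: opening $1,485.97; interest $13.00 → $1,498.97; payment $773.65; balance $725.32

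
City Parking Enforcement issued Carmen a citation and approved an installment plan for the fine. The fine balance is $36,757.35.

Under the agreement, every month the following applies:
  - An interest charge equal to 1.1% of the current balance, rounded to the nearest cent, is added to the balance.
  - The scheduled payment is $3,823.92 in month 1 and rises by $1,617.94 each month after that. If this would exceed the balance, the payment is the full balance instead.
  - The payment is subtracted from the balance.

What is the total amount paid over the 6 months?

Month 1: $36,757.35 +$404.33 interest = $37,161.68; pay $3,823.92 → $33,337.76
Month 2: $33,337.76 +$366.72 interest = $33,704.48; pay $5,441.86 → $28,262.62
Month 3: $28,262.62 +$310.89 interest = $28,573.51; pay $7,059.80 → $21,513.71
Month 4: $21,513.71 +$236.65 interest = $21,750.36; pay $8,677.74 → $13,072.62
Month 5: $13,072.62 +$143.80 interest = $13,216.42; pay $10,295.68 → $2,920.74
Month 6: $2,920.74 +$32.13 interest = $2,952.87; pay $2,952.87 → $0.00
Total paid: $38,251.87

$38,251.87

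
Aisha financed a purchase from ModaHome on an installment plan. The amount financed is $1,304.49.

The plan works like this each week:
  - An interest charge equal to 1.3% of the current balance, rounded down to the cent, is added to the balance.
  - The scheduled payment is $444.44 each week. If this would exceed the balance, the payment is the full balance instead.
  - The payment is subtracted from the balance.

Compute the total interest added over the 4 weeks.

# | Opening | Interest | Payment | End bal
1 | $1,304.49 | $16.95 | $444.44 | $877.00
2 | $877.00 | $11.40 | $444.44 | $443.96
3 | $443.96 | $5.77 | $444.44 | $5.29
4 | $5.29 | $0.06 | $5.35 | $0.00
Total interest: $16.95 + $11.40 + $5.77 + $0.06 = $34.18

$34.18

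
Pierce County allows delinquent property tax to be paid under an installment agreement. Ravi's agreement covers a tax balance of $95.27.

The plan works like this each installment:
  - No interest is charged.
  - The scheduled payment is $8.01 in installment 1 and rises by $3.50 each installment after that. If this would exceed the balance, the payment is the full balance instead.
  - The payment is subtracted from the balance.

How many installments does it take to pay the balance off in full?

6

# | Opening | Payment | End bal
1 | $95.27 | $8.01 | $87.26
2 | $87.26 | $11.51 | $75.75
3 | $75.75 | $15.01 | $60.74
4 | $60.74 | $18.51 | $42.23
5 | $42.23 | $22.01 | $20.22
6 | $20.22 | $20.22 | $0.00
Balance reaches $0.00 in installment 6.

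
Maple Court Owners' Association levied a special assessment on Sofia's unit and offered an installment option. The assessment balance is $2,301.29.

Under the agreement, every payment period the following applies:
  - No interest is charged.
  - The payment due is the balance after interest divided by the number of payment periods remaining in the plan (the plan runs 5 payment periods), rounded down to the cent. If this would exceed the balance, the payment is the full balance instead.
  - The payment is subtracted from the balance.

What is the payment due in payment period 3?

$460.26

Payment period 1: opening $2,301.29; payment $460.25; balance $1,841.04
Payment period 2: opening $1,841.04; payment $460.26; balance $1,380.78
Payment period 3: opening $1,380.78; payment $460.26; balance $920.52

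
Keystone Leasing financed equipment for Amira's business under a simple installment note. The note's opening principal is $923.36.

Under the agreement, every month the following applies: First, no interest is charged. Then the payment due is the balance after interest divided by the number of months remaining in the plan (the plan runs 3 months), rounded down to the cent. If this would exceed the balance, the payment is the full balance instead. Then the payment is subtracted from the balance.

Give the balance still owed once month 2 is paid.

# | Opening | Payment | End bal
1 | $923.36 | $307.78 | $615.58
2 | $615.58 | $307.79 | $307.79

$307.79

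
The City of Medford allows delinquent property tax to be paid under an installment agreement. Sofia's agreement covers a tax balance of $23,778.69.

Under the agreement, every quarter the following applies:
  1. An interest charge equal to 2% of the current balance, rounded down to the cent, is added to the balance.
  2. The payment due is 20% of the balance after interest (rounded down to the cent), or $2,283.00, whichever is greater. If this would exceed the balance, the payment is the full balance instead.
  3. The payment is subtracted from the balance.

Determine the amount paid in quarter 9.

Quarter 1: opening $23,778.69; interest $475.57 → $24,254.26; payment $4,850.85; balance $19,403.41
Quarter 2: opening $19,403.41; interest $388.06 → $19,791.47; payment $3,958.29; balance $15,833.18
Quarter 3: opening $15,833.18; interest $316.66 → $16,149.84; payment $3,229.96; balance $12,919.88
Quarter 4: opening $12,919.88; interest $258.39 → $13,178.27; payment $2,635.65; balance $10,542.62
Quarter 5: opening $10,542.62; interest $210.85 → $10,753.47; payment $2,283.00; balance $8,470.47
Quarter 6: opening $8,470.47; interest $169.40 → $8,639.87; payment $2,283.00; balance $6,356.87
Quarter 7: opening $6,356.87; interest $127.13 → $6,484.00; payment $2,283.00; balance $4,201.00
Quarter 8: opening $4,201.00; interest $84.02 → $4,285.02; payment $2,283.00; balance $2,002.02
Quarter 9: opening $2,002.02; interest $40.04 → $2,042.06; payment $2,042.06; balance $0.00

$2,042.06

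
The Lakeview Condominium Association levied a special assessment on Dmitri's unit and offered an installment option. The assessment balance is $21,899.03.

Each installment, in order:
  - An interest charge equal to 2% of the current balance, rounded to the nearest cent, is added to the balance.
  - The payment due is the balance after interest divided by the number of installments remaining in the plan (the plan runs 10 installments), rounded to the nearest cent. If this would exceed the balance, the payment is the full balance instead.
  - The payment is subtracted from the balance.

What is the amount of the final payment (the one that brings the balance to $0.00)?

Installment 1: opening $21,899.03; interest $437.98 → $22,337.01; payment $2,233.70; balance $20,103.31
Installment 2: opening $20,103.31; interest $402.07 → $20,505.38; payment $2,278.38; balance $18,227.00
Installment 3: opening $18,227.00; interest $364.54 → $18,591.54; payment $2,323.94; balance $16,267.60
Installment 4: opening $16,267.60; interest $325.35 → $16,592.95; payment $2,370.42; balance $14,222.53
Installment 5: opening $14,222.53; interest $284.45 → $14,506.98; payment $2,417.83; balance $12,089.15
Installment 6: opening $12,089.15; interest $241.78 → $12,330.93; payment $2,466.19; balance $9,864.74
Installment 7: opening $9,864.74; interest $197.29 → $10,062.03; payment $2,515.51; balance $7,546.52
Installment 8: opening $7,546.52; interest $150.93 → $7,697.45; payment $2,565.82; balance $5,131.63
Installment 9: opening $5,131.63; interest $102.63 → $5,234.26; payment $2,617.13; balance $2,617.13
Installment 10: opening $2,617.13; interest $52.34 → $2,669.47; payment $2,669.47; balance $0.00

$2,669.47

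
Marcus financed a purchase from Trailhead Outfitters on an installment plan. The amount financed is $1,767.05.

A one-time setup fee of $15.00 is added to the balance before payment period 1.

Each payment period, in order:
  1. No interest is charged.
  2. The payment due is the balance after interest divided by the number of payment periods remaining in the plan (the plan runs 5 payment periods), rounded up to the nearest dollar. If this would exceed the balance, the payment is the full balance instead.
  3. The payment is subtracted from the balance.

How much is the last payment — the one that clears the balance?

$355.05

# | Opening | Payment | End bal
1 | $1,782.05 | $357.00 | $1,425.05
2 | $1,425.05 | $357.00 | $1,068.05
3 | $1,068.05 | $357.00 | $711.05
4 | $711.05 | $356.00 | $355.05
5 | $355.05 | $355.05 | $0.00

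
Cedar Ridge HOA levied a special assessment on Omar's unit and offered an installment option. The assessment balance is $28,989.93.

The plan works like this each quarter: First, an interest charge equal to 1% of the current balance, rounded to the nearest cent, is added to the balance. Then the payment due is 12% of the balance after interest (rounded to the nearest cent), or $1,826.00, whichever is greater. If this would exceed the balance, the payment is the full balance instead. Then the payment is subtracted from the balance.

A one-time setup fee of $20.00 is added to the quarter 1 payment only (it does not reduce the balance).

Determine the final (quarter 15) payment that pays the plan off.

$349.22

# | Opening | Interest | Payment | Fee | End bal
1 | $28,989.93 | $289.90 | $3,513.58 | $20.00 | $25,766.25
2 | $25,766.25 | $257.66 | $3,122.87 | — | $22,901.04
3 | $22,901.04 | $229.01 | $2,775.61 | — | $20,354.44
4 | $20,354.44 | $203.54 | $2,466.96 | — | $18,091.02
5 | $18,091.02 | $180.91 | $2,192.63 | — | $16,079.30
6 | $16,079.30 | $160.79 | $1,948.81 | — | $14,291.28
7 | $14,291.28 | $142.91 | $1,826.00 | — | $12,608.19
8 | $12,608.19 | $126.08 | $1,826.00 | — | $10,908.27
9 | $10,908.27 | $109.08 | $1,826.00 | — | $9,191.35
10 | $9,191.35 | $91.91 | $1,826.00 | — | $7,457.26
11 | $7,457.26 | $74.57 | $1,826.00 | — | $5,705.83
12 | $5,705.83 | $57.06 | $1,826.00 | — | $3,936.89
13 | $3,936.89 | $39.37 | $1,826.00 | — | $2,150.26
14 | $2,150.26 | $21.50 | $1,826.00 | — | $345.76
15 | $345.76 | $3.46 | $349.22 | — | $0.00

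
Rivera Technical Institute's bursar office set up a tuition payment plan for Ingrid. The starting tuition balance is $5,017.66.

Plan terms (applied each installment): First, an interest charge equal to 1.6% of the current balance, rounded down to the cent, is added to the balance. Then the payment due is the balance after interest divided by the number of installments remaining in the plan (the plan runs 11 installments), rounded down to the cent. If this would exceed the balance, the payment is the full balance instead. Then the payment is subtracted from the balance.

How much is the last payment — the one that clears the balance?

$543.17

Installment 1: $5,017.66 +$80.28 interest = $5,097.94; pay $463.44 → $4,634.50
Installment 2: $4,634.50 +$74.15 interest = $4,708.65; pay $470.86 → $4,237.79
Installment 3: $4,237.79 +$67.80 interest = $4,305.59; pay $478.39 → $3,827.20
Installment 4: $3,827.20 +$61.23 interest = $3,888.43; pay $486.05 → $3,402.38
Installment 5: $3,402.38 +$54.43 interest = $3,456.81; pay $493.83 → $2,962.98
Installment 6: $2,962.98 +$47.40 interest = $3,010.38; pay $501.73 → $2,508.65
Installment 7: $2,508.65 +$40.13 interest = $2,548.78; pay $509.75 → $2,039.03
Installment 8: $2,039.03 +$32.62 interest = $2,071.65; pay $517.91 → $1,553.74
Installment 9: $1,553.74 +$24.85 interest = $1,578.59; pay $526.19 → $1,052.40
Installment 10: $1,052.40 +$16.83 interest = $1,069.23; pay $534.61 → $534.62
Installment 11: $534.62 +$8.55 interest = $543.17; pay $543.17 → $0.00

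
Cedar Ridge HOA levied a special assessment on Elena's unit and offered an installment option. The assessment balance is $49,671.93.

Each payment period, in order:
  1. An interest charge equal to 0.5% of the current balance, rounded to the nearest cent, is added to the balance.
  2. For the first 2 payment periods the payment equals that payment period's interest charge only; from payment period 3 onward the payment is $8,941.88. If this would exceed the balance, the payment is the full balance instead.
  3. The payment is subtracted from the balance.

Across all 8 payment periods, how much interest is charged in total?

# | Opening | Interest | Payment | End bal
1 | $49,671.93 | $248.36 | $248.36 | $49,671.93
2 | $49,671.93 | $248.36 | $248.36 | $49,671.93
3 | $49,671.93 | $248.36 | $8,941.88 | $40,978.41
4 | $40,978.41 | $204.89 | $8,941.88 | $32,241.42
5 | $32,241.42 | $161.21 | $8,941.88 | $23,460.75
6 | $23,460.75 | $117.30 | $8,941.88 | $14,636.17
7 | $14,636.17 | $73.18 | $8,941.88 | $5,767.47
8 | $5,767.47 | $28.84 | $5,796.31 | $0.00
Total interest: $248.36 + $248.36 + $248.36 + $204.89 + $161.21 + $117.30 + $73.18 + $28.84 = $1,330.50

$1,330.50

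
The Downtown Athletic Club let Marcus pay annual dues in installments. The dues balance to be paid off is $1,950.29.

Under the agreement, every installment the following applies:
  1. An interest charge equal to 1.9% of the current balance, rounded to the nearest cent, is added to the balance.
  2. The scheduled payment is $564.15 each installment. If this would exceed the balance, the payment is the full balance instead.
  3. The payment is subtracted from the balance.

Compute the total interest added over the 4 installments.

Installment 1: opening $1,950.29; interest $37.06 → $1,987.35; payment $564.15; balance $1,423.20
Installment 2: opening $1,423.20; interest $27.04 → $1,450.24; payment $564.15; balance $886.09
Installment 3: opening $886.09; interest $16.84 → $902.93; payment $564.15; balance $338.78
Installment 4: opening $338.78; interest $6.44 → $345.22; payment $345.22; balance $0.00
Total interest: $37.06 + $27.04 + $16.84 + $6.44 = $87.38

$87.38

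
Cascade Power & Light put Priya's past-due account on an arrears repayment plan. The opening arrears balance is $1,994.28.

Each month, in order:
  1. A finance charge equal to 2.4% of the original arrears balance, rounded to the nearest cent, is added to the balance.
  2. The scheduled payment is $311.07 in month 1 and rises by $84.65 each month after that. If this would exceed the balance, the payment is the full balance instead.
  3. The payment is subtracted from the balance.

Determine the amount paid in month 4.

Month 1: $1,994.28 +$47.86 interest = $2,042.14; pay $311.07 → $1,731.07
Month 2: $1,731.07 +$47.86 interest = $1,778.93; pay $395.72 → $1,383.21
Month 3: $1,383.21 +$47.86 interest = $1,431.07; pay $480.37 → $950.70
Month 4: $950.70 +$47.86 interest = $998.56; pay $565.02 → $433.54

$565.02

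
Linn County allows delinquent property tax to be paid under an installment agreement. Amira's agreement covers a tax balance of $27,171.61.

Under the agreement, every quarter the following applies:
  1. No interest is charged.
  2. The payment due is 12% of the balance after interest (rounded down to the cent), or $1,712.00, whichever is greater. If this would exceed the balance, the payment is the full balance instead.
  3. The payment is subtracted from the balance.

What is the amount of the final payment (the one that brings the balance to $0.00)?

$634.62

Quarter 1: $27,171.61 − $3,260.59 → $23,911.02
Quarter 2: $23,911.02 − $2,869.32 → $21,041.70
Quarter 3: $21,041.70 − $2,525.00 → $18,516.70
Quarter 4: $18,516.70 − $2,222.00 → $16,294.70
Quarter 5: $16,294.70 − $1,955.36 → $14,339.34
Quarter 6: $14,339.34 − $1,720.72 → $12,618.62
Quarter 7: $12,618.62 − $1,712.00 → $10,906.62
Quarter 8: $10,906.62 − $1,712.00 → $9,194.62
Quarter 9: $9,194.62 − $1,712.00 → $7,482.62
Quarter 10: $7,482.62 − $1,712.00 → $5,770.62
Quarter 11: $5,770.62 − $1,712.00 → $4,058.62
Quarter 12: $4,058.62 − $1,712.00 → $2,346.62
Quarter 13: $2,346.62 − $1,712.00 → $634.62
Quarter 14: $634.62 − $634.62 → $0.00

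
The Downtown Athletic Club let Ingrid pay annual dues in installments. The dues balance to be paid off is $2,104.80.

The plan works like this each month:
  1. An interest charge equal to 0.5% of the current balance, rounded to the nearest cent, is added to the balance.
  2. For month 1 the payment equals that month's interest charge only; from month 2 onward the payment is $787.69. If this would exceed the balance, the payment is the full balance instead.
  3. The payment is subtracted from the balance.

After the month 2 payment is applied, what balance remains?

$1,327.63

# | Opening | Interest | Payment | End bal
1 | $2,104.80 | $10.52 | $10.52 | $2,104.80
2 | $2,104.80 | $10.52 | $787.69 | $1,327.63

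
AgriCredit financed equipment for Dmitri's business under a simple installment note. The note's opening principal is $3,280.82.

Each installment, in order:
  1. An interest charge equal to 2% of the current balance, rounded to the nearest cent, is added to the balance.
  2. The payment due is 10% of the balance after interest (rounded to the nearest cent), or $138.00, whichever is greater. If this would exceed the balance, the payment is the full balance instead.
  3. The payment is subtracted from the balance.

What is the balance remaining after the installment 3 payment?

$2,538.13

# | Opening | Interest | Payment | End bal
1 | $3,280.82 | $65.62 | $334.64 | $3,011.80
2 | $3,011.80 | $60.24 | $307.20 | $2,764.84
3 | $2,764.84 | $55.30 | $282.01 | $2,538.13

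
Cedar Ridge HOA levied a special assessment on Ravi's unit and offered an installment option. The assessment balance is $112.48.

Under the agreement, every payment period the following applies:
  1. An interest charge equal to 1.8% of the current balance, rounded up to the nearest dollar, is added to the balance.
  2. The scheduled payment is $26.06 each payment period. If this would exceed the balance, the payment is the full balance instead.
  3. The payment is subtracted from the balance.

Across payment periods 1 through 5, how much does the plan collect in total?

$121.48

Payment period 1: opening $112.48; interest $3.00 → $115.48; payment $26.06; balance $89.42
Payment period 2: opening $89.42; interest $2.00 → $91.42; payment $26.06; balance $65.36
Payment period 3: opening $65.36; interest $2.00 → $67.36; payment $26.06; balance $41.30
Payment period 4: opening $41.30; interest $1.00 → $42.30; payment $26.06; balance $16.24
Payment period 5: opening $16.24; interest $1.00 → $17.24; payment $17.24; balance $0.00
Total paid: $121.48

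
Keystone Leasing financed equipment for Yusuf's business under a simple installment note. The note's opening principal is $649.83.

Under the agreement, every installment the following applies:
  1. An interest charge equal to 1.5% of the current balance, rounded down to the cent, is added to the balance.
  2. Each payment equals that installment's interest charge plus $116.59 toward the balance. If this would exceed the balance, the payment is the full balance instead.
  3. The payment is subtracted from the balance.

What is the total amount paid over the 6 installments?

$682.05

Installment 1: $649.83 +$9.74 interest = $659.57; pay $126.33 → $533.24
Installment 2: $533.24 +$7.99 interest = $541.23; pay $124.58 → $416.65
Installment 3: $416.65 +$6.24 interest = $422.89; pay $122.83 → $300.06
Installment 4: $300.06 +$4.50 interest = $304.56; pay $121.09 → $183.47
Installment 5: $183.47 +$2.75 interest = $186.22; pay $119.34 → $66.88
Installment 6: $66.88 +$1.00 interest = $67.88; pay $67.88 → $0.00
Total paid: $682.05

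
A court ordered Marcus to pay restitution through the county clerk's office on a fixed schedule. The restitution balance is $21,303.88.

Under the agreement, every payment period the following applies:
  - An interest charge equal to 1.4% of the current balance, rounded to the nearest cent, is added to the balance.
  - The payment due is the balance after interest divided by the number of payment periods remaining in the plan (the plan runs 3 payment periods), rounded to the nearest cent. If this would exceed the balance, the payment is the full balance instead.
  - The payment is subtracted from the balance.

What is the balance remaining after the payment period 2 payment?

Payment period 1: opening $21,303.88; interest $298.25 → $21,602.13; payment $7,200.71; balance $14,401.42
Payment period 2: opening $14,401.42; interest $201.62 → $14,603.04; payment $7,301.52; balance $7,301.52

$7,301.52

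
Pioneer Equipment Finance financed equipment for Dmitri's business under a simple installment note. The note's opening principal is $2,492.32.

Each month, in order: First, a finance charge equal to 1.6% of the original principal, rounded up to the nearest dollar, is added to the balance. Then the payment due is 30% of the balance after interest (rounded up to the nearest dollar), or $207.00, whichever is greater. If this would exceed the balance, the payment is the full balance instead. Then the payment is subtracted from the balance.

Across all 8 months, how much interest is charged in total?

# | Opening | Interest | Payment | End bal
1 | $2,492.32 | $40.00 | $760.00 | $1,772.32
2 | $1,772.32 | $40.00 | $544.00 | $1,268.32
3 | $1,268.32 | $40.00 | $393.00 | $915.32
4 | $915.32 | $40.00 | $287.00 | $668.32
5 | $668.32 | $40.00 | $213.00 | $495.32
6 | $495.32 | $40.00 | $207.00 | $328.32
7 | $328.32 | $40.00 | $207.00 | $161.32
8 | $161.32 | $40.00 | $201.32 | $0.00
Total interest: $40.00 + $40.00 + $40.00 + $40.00 + $40.00 + $40.00 + $40.00 + $40.00 = $320.00

$320.00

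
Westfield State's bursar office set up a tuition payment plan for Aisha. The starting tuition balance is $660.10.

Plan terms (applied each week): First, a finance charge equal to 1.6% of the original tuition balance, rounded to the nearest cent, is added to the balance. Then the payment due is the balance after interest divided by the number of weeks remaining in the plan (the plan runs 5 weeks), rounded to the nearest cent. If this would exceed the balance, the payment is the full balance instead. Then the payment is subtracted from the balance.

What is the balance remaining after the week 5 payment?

Week 1: $660.10 +$10.56 interest = $670.66; pay $134.13 → $536.53
Week 2: $536.53 +$10.56 interest = $547.09; pay $136.77 → $410.32
Week 3: $410.32 +$10.56 interest = $420.88; pay $140.29 → $280.59
Week 4: $280.59 +$10.56 interest = $291.15; pay $145.58 → $145.57
Week 5: $145.57 +$10.56 interest = $156.13; pay $156.13 → $0.00

$0.00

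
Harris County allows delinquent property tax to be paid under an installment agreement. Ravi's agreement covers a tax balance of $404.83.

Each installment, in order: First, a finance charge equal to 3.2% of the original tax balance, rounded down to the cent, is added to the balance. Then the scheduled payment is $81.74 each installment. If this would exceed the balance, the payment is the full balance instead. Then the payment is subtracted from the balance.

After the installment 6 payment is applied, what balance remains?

$0.00

# | Opening | Interest | Payment | End bal
1 | $404.83 | $12.95 | $81.74 | $336.04
2 | $336.04 | $12.95 | $81.74 | $267.25
3 | $267.25 | $12.95 | $81.74 | $198.46
4 | $198.46 | $12.95 | $81.74 | $129.67
5 | $129.67 | $12.95 | $81.74 | $60.88
6 | $60.88 | $12.95 | $73.83 | $0.00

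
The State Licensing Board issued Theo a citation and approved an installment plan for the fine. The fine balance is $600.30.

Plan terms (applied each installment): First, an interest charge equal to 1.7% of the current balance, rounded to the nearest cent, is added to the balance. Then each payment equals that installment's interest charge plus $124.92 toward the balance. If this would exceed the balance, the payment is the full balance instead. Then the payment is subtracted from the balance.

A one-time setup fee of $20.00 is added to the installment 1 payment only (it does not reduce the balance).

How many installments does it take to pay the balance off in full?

5

Installment 1: $600.30 +$10.21 interest = $610.51; pay $135.13 (+ $20.00 fee) → $475.38
Installment 2: $475.38 +$8.08 interest = $483.46; pay $133.00 → $350.46
Installment 3: $350.46 +$5.96 interest = $356.42; pay $130.88 → $225.54
Installment 4: $225.54 +$3.83 interest = $229.37; pay $128.75 → $100.62
Installment 5: $100.62 +$1.71 interest = $102.33; pay $102.33 → $0.00
Balance reaches $0.00 in installment 5.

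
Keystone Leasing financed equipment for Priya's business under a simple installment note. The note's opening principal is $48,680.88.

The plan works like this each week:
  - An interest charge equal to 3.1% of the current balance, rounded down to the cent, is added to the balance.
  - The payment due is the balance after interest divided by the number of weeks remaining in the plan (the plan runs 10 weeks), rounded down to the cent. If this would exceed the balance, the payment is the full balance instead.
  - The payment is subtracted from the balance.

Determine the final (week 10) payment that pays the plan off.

Week 1: opening $48,680.88; interest $1,509.10 → $50,189.98; payment $5,018.99; balance $45,170.99
Week 2: opening $45,170.99; interest $1,400.30 → $46,571.29; payment $5,174.58; balance $41,396.71
Week 3: opening $41,396.71; interest $1,283.29 → $42,680.00; payment $5,335.00; balance $37,345.00
Week 4: opening $37,345.00; interest $1,157.69 → $38,502.69; payment $5,500.38; balance $33,002.31
Week 5: opening $33,002.31; interest $1,023.07 → $34,025.38; payment $5,670.89; balance $28,354.49
Week 6: opening $28,354.49; interest $878.98 → $29,233.47; payment $5,846.69; balance $23,386.78
Week 7: opening $23,386.78; interest $724.99 → $24,111.77; payment $6,027.94; balance $18,083.83
Week 8: opening $18,083.83; interest $560.59 → $18,644.42; payment $6,214.80; balance $12,429.62
Week 9: opening $12,429.62; interest $385.31 → $12,814.93; payment $6,407.46; balance $6,407.47
Week 10: opening $6,407.47; interest $198.63 → $6,606.10; payment $6,606.10; balance $0.00

$6,606.10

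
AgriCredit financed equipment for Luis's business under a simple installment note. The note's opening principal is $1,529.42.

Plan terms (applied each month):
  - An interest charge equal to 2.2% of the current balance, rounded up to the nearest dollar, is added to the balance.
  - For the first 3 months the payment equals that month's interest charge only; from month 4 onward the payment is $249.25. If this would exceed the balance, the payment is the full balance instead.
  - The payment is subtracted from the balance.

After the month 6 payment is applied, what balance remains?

$869.67

# | Opening | Interest | Payment | End bal
1 | $1,529.42 | $34.00 | $34.00 | $1,529.42
2 | $1,529.42 | $34.00 | $34.00 | $1,529.42
3 | $1,529.42 | $34.00 | $34.00 | $1,529.42
4 | $1,529.42 | $34.00 | $249.25 | $1,314.17
5 | $1,314.17 | $29.00 | $249.25 | $1,093.92
6 | $1,093.92 | $25.00 | $249.25 | $869.67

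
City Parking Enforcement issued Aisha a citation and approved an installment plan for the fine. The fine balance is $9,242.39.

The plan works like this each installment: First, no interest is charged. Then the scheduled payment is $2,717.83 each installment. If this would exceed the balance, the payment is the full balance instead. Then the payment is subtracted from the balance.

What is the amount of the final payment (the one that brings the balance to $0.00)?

Installment 1: $9,242.39 − $2,717.83 → $6,524.56
Installment 2: $6,524.56 − $2,717.83 → $3,806.73
Installment 3: $3,806.73 − $2,717.83 → $1,088.90
Installment 4: $1,088.90 − $1,088.90 → $0.00

$1,088.90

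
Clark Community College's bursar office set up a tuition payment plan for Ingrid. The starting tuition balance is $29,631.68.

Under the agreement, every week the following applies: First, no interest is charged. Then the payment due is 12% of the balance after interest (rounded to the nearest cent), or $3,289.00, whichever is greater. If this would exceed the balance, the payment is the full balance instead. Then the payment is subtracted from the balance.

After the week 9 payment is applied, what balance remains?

$0.00

Week 1: opening $29,631.68; payment $3,555.80; balance $26,075.88
Week 2: opening $26,075.88; payment $3,289.00; balance $22,786.88
Week 3: opening $22,786.88; payment $3,289.00; balance $19,497.88
Week 4: opening $19,497.88; payment $3,289.00; balance $16,208.88
Week 5: opening $16,208.88; payment $3,289.00; balance $12,919.88
Week 6: opening $12,919.88; payment $3,289.00; balance $9,630.88
Week 7: opening $9,630.88; payment $3,289.00; balance $6,341.88
Week 8: opening $6,341.88; payment $3,289.00; balance $3,052.88
Week 9: opening $3,052.88; payment $3,052.88; balance $0.00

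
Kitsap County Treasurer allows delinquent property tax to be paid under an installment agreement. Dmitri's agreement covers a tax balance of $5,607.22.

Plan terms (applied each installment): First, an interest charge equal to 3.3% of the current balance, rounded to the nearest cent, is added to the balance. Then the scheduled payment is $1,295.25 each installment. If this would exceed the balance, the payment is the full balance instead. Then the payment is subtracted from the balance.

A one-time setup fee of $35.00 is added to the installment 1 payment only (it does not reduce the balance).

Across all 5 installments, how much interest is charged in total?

Installment 1: opening $5,607.22; interest $185.04 → $5,792.26; payment $1,295.25 (+ $35.00 fee); balance $4,497.01
Installment 2: opening $4,497.01; interest $148.40 → $4,645.41; payment $1,295.25; balance $3,350.16
Installment 3: opening $3,350.16; interest $110.56 → $3,460.72; payment $1,295.25; balance $2,165.47
Installment 4: opening $2,165.47; interest $71.46 → $2,236.93; payment $1,295.25; balance $941.68
Installment 5: opening $941.68; interest $31.08 → $972.76; payment $972.76; balance $0.00
Total interest: $185.04 + $148.40 + $110.56 + $71.46 + $31.08 = $546.54

$546.54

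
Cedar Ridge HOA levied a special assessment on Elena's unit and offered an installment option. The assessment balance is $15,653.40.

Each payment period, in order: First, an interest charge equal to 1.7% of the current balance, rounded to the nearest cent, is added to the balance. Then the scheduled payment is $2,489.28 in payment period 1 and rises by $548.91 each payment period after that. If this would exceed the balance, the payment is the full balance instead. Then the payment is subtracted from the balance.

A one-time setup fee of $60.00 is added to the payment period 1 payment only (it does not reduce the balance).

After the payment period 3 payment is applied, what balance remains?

$7,213.80

# | Opening | Interest | Payment | Fee | End bal
1 | $15,653.40 | $266.11 | $2,489.28 | $60.00 | $13,430.23
2 | $13,430.23 | $228.31 | $3,038.19 | — | $10,620.35
3 | $10,620.35 | $180.55 | $3,587.10 | — | $7,213.80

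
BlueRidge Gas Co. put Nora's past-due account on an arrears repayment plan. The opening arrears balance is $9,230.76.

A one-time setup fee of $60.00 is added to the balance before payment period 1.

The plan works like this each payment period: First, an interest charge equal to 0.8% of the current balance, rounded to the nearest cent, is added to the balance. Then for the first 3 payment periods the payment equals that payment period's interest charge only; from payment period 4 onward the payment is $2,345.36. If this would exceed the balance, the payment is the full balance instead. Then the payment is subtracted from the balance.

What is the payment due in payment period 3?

$74.33

# | Opening | Interest | Payment | End bal
1 | $9,290.76 | $74.33 | $74.33 | $9,290.76
2 | $9,290.76 | $74.33 | $74.33 | $9,290.76
3 | $9,290.76 | $74.33 | $74.33 | $9,290.76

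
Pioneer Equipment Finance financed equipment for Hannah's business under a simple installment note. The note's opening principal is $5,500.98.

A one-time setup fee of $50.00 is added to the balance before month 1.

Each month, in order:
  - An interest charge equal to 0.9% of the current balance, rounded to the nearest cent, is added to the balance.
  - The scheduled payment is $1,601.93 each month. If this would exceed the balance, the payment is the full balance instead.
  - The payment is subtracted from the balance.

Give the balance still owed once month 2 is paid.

Month 1: opening $5,550.98; interest $49.96 → $5,600.94; payment $1,601.93; balance $3,999.01
Month 2: opening $3,999.01; interest $35.99 → $4,035.00; payment $1,601.93; balance $2,433.07

$2,433.07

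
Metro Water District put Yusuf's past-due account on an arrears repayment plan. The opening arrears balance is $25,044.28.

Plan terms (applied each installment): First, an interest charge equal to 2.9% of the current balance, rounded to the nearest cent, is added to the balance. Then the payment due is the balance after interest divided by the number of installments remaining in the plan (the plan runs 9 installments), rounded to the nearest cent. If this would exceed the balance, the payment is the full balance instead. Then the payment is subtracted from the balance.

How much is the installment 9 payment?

Installment 1: $25,044.28 +$726.28 interest = $25,770.56; pay $2,863.40 → $22,907.16
Installment 2: $22,907.16 +$664.31 interest = $23,571.47; pay $2,946.43 → $20,625.04
Installment 3: $20,625.04 +$598.13 interest = $21,223.17; pay $3,031.88 → $18,191.29
Installment 4: $18,191.29 +$527.55 interest = $18,718.84; pay $3,119.81 → $15,599.03
Installment 5: $15,599.03 +$452.37 interest = $16,051.40; pay $3,210.28 → $12,841.12
Installment 6: $12,841.12 +$372.39 interest = $13,213.51; pay $3,303.38 → $9,910.13
Installment 7: $9,910.13 +$287.39 interest = $10,197.52; pay $3,399.17 → $6,798.35
Installment 8: $6,798.35 +$197.15 interest = $6,995.50; pay $3,497.75 → $3,497.75
Installment 9: $3,497.75 +$101.43 interest = $3,599.18; pay $3,599.18 → $0.00

$3,599.18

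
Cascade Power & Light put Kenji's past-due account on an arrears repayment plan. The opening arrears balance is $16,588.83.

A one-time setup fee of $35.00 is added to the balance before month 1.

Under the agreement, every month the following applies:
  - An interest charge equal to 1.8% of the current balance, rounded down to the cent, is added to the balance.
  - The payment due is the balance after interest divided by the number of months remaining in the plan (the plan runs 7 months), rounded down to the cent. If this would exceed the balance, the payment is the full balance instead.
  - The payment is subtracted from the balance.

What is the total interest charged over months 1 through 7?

Month 1: $16,623.83 +$299.22 interest = $16,923.05; pay $2,417.57 → $14,505.48
Month 2: $14,505.48 +$261.09 interest = $14,766.57; pay $2,461.09 → $12,305.48
Month 3: $12,305.48 +$221.49 interest = $12,526.97; pay $2,505.39 → $10,021.58
Month 4: $10,021.58 +$180.38 interest = $10,201.96; pay $2,550.49 → $7,651.47
Month 5: $7,651.47 +$137.72 interest = $7,789.19; pay $2,596.39 → $5,192.80
Month 6: $5,192.80 +$93.47 interest = $5,286.27; pay $2,643.13 → $2,643.14
Month 7: $2,643.14 +$47.57 interest = $2,690.71; pay $2,690.71 → $0.00
Total interest: $299.22 + $261.09 + $221.49 + $180.38 + $137.72 + $93.47 + $47.57 = $1,240.94

$1,240.94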